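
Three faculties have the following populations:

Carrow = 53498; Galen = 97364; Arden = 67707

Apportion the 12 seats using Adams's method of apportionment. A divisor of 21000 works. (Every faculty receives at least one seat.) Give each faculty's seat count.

With modified divisor 21000: modified quotas Carrow 2.548, Galen 4.636, Arden 3.224.
Rounding up: Carrow 3, Galen 5, Arden 4 (total 12).

Carrow=3; Galen=5; Arden=4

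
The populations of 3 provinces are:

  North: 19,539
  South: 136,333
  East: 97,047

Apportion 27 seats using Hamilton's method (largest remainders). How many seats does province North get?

The standard divisor is 252919/27 ≈ 9367.37.
Standard quotas: North 2.0859, South 14.5540, East 10.3601.
Lower quotas: North 2, South 14, East 10 (sum 26, leaving 1 seat).
Remainders in descending order: South 0.5540, East 0.3601, North 0.0859.
The surplus seat goes to South.
North receives 2.

2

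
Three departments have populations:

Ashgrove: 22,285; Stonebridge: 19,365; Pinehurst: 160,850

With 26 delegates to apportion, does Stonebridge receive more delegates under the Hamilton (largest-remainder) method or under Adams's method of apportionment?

Hamilton: Ashgrove 3, Stonebridge 2, Pinehurst 21.
Adams: Ashgrove 3, Stonebridge 3, Pinehurst 20.
Stonebridge gets 2 under Hamilton and 3 under Adams.

Adams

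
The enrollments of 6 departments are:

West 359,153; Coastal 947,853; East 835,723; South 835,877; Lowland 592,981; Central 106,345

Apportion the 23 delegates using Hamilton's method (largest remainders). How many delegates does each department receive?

West=2; Coastal=6; East=5; South=5; Lowland=4; Central=1

The standard divisor is 3677932/23 ≈ 159910.087.
Standard quotas: West 2.2460, Coastal 5.9274, East 5.2262, South 5.2272, Lowland 3.7082, Central 0.6650.
Lower quotas: West 2, Coastal 5, East 5, South 5, Lowland 3, Central 0 (sum 20, leaving 3 seats).
Remainders in descending order: Coastal 0.9274, Lowland 0.7082, Central 0.6650, West 0.2460, South 0.2272, East 0.2262.
Largest remainders: Coastal, Lowland, Central receive the extra seats.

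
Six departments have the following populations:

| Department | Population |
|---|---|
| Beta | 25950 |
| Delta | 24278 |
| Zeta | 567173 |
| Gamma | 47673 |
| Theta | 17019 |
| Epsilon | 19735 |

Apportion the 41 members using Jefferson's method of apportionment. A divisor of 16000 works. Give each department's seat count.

Beta 1, Delta 1, Zeta 35, Gamma 2, Theta 1, Epsilon 1

With modified divisor 16000: modified quotas Beta 1.622, Delta 1.517, Zeta 35.448, Gamma 2.980, Theta 1.064, Epsilon 1.233.
Rounding down: Beta 1, Delta 1, Zeta 35, Gamma 2, Theta 1, Epsilon 1 (total 41).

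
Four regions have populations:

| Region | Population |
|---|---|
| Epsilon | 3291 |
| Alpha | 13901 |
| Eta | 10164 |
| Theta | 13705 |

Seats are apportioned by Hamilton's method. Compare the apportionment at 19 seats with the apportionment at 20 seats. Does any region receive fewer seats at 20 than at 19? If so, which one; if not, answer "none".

Epsilon

At 19 seats: Epsilon 2, Alpha 6, Eta 5, Theta 6.
At 20 seats: Epsilon 1, Alpha 7, Eta 5, Theta 7.
Epsilon drops from 2 to 1.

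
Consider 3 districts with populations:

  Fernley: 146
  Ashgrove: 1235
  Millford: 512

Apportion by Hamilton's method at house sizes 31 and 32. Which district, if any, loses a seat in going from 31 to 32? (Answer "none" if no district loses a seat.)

At 31 seats: Fernley 3, Ashgrove 20, Millford 8.
At 32 seats: Fernley 2, Ashgrove 21, Millford 9.
Fernley drops from 3 to 2.

Fernley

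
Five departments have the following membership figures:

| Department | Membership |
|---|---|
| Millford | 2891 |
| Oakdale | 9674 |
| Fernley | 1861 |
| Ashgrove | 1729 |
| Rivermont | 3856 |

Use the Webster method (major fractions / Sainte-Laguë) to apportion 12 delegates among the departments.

Millford 2, Oakdale 6, Fernley 1, Ashgrove 1, Rivermont 2

Standard divisor 20011/12 ≈ 1667.583; standard quotas: Millford 1.734, Oakdale 5.801, Fernley 1.116, Ashgrove 1.037, Rivermont 2.312.
Rounding to the nearest integer gives Millford 2, Oakdale 6, Fernley 1, Ashgrove 1, Rivermont 2 — total 12, matching the house size, so no adjustment is needed.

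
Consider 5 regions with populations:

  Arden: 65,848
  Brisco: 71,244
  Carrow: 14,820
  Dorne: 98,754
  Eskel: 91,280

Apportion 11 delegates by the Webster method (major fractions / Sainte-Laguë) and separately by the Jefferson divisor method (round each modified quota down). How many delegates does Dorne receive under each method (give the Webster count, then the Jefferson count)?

3 and 4

Webster: Arden 2, Brisco 2, Carrow 1, Dorne 3, Eskel 3.
Jefferson: Arden 2, Brisco 2, Carrow 0, Dorne 4, Eskel 3.
Dorne gets 3 under Webster and 4 under Jefferson.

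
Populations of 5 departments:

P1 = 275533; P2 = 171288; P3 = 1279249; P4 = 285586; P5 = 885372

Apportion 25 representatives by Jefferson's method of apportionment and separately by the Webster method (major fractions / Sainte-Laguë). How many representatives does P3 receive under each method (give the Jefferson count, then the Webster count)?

12 and 11

Jefferson: P1 2, P2 1, P3 12, P4 2, P5 8.
Webster: P1 2, P2 1, P3 11, P4 3, P5 8.
P3 gets 12 under Jefferson and 11 under Webster.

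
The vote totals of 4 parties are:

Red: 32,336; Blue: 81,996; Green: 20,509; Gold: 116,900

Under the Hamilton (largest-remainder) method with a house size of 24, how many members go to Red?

Total 251741; standard divisor 251741/24 ≈ 10489.208.
Standard quotas: Red 3.0828, Blue 7.8172, Green 1.9552, Gold 11.1448.
Lower quotas: Red 3, Blue 7, Green 1, Gold 11 (sum 22, leaving 2 seats).
Remainders in descending order: Green 0.9552, Blue 0.8172, Gold 0.1448, Red 0.0828.
Largest remainders: Green, Blue receive the extra seats.
Red receives 3.

3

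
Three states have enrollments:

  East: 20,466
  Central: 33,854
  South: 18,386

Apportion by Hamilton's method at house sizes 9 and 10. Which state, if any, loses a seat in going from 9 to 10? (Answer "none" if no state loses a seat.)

none

At 9 seats: East 3, Central 4, South 2.
At 10 seats: East 3, Central 5, South 2.
No state's allocation decreased.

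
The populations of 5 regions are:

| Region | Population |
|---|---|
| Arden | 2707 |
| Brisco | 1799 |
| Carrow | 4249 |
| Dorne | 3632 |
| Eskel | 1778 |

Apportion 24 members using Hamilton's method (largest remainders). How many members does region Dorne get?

6

Total 14165; standard divisor 14165/24 ≈ 590.208.
Standard quotas: Arden 4.587, Brisco 3.048, Carrow 7.199, Dorne 6.154, Eskel 3.012.
Lower quotas: Arden 4, Brisco 3, Carrow 7, Dorne 6, Eskel 3 (sum 23, leaving 1 seat).
Remainders in descending order: Arden 0.587, Carrow 0.199, Dorne 0.154, Brisco 0.048, Eskel 0.012.
The surplus seat goes to Arden.
Dorne receives 6.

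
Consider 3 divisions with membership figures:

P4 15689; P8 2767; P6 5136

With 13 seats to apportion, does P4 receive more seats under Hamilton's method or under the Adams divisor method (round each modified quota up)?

Hamilton: P4 9, P8 1, P6 3.
Adams: P4 8, P8 2, P6 3.
P4 gets 9 under Hamilton and 8 under Adams.

Hamilton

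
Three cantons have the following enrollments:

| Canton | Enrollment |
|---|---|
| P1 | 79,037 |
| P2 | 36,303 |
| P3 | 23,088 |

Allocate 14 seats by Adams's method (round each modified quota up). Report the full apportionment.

Standard divisor 138428/14 ≈ 9887.714; standard quotas: P1 7.993, P2 3.672, P3 2.335.
Rounding up gives 8, 4, 3 = 15 seats, so the divisor must be adjusted.
With modified divisor 11400: modified quotas P1 6.933, P2 3.184, P3 2.025.
Rounding up: P1 7, P2 4, P3 3 (total 14).

P1 7, P2 4, P3 3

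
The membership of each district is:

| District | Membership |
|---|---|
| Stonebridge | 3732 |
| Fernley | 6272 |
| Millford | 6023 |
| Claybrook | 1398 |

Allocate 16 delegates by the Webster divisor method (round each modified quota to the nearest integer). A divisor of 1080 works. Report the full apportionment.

Stonebridge=3; Fernley=6; Millford=6; Claybrook=1

With modified divisor 1080: modified quotas Stonebridge 3.456, Fernley 5.807, Millford 5.577, Claybrook 1.294.
Rounding to the nearest integer: Stonebridge 3, Fernley 6, Millford 6, Claybrook 1 (total 16).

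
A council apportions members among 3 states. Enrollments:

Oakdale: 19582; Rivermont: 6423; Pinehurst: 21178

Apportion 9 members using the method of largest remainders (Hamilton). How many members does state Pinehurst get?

Standard divisor: 47183 ÷ 9 ≈ 5242.556.
Standard quotas: Oakdale 3.7352, Rivermont 1.2252, Pinehurst 4.0396.
Lower quotas: Oakdale 3, Rivermont 1, Pinehurst 4 (sum 8, leaving 1 seat).
Remainders in descending order: Oakdale 0.7352, Rivermont 0.2252, Pinehurst 0.0396.
The surplus seat goes to Oakdale.
Pinehurst receives 4.

4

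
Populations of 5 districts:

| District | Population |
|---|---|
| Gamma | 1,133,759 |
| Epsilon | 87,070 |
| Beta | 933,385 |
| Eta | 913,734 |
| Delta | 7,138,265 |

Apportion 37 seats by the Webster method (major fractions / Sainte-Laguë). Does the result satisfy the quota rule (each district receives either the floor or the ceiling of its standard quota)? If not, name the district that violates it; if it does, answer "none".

Delta

Standard quotas: Gamma 4.110, Epsilon 0.316, Beta 3.384, Eta 3.313, Delta 25.878.
Webster allocation: Gamma 4, Epsilon 0, Beta 3, Eta 3, Delta 27.
Delta has quota 25.878 (lower 25, upper 26) but receives 27 — outside the quota interval.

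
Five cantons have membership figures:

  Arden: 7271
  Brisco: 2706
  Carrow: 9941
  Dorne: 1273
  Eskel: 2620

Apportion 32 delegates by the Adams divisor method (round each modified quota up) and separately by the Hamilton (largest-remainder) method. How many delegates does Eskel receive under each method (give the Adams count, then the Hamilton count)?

Adams: Arden 9, Brisco 4, Carrow 13, Dorne 2, Eskel 4.
Hamilton: Arden 10, Brisco 4, Carrow 13, Dorne 2, Eskel 3.
Eskel gets 4 under Adams and 3 under Hamilton.

4 and 3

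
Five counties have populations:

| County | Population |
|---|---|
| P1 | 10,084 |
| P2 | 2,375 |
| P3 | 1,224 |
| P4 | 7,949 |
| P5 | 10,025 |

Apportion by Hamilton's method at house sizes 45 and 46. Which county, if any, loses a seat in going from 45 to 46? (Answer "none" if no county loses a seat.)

At 45 seats: P1 14, P2 4, P3 2, P4 11, P5 14.
At 46 seats: P1 15, P2 3, P3 2, P4 11, P5 15.
P2 drops from 4 to 3.

P2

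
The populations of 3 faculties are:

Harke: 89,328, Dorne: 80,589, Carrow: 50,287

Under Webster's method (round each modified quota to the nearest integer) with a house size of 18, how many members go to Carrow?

4

Standard divisor 220204/18 ≈ 12233.556; standard quotas: Harke 7.302, Dorne 6.588, Carrow 4.111.
Rounding to the nearest integer gives Harke 7, Dorne 7, Carrow 4 — total 18, matching the house size, so no adjustment is needed.
Carrow receives 4.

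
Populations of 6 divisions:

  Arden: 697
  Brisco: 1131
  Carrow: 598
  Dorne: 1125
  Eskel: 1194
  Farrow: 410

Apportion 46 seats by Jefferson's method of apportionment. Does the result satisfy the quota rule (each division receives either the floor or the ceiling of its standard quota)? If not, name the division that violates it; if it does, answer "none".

none

Standard quotas: Arden 6.220, Brisco 10.092, Carrow 5.336, Dorne 10.039, Eskel 10.655, Farrow 3.659.
Jefferson allocation: Arden 6, Brisco 11, Carrow 5, Dorne 10, Eskel 11, Farrow 3.
Every allocation lies between the lower and upper quota.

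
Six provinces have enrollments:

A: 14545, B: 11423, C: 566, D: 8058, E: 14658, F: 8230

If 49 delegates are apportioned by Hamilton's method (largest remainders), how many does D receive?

Standard divisor: 57480 ÷ 49 ≈ 1173.061.
Standard quotas: A 12.3992, B 9.7378, C 0.4825, D 6.8692, E 12.4955, F 7.0158.
Lower quotas: A 12, B 9, C 0, D 6, E 12, F 7 (sum 46, leaving 3 seats).
Remainders in descending order: D 0.8692, B 0.7378, E 0.4955, C 0.4825, A 0.3992, F 0.0158.
Largest remainders: D, B, E receive the extra seats.
D receives 7.

7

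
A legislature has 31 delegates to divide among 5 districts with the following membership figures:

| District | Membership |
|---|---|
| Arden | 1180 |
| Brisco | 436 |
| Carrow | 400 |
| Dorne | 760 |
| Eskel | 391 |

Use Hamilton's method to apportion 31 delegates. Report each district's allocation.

Arden 12, Brisco 4, Carrow 4, Dorne 7, Eskel 4

Standard divisor: 3167 ÷ 31 ≈ 102.161.
Standard quotas: Arden 11.550, Brisco 4.268, Carrow 3.915, Dorne 7.439, Eskel 3.827.
Lower quotas: Arden 11, Brisco 4, Carrow 3, Dorne 7, Eskel 3 (sum 28, leaving 3 seats).
Remainders in descending order: Carrow 0.915, Eskel 0.827, Arden 0.550, Dorne 0.439, Brisco 0.268.
The surplus seats go to Carrow, Eskel, Arden.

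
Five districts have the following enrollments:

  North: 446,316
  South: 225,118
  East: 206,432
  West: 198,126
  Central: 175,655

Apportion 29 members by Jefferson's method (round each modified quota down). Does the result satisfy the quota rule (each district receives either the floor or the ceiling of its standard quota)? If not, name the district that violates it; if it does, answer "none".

Standard quotas: North 10.341, South 5.216, East 4.783, West 4.590, Central 4.070.
Jefferson allocation: North 11, South 5, East 5, West 4, Central 4.
Every allocation lies between the lower and upper quota.

none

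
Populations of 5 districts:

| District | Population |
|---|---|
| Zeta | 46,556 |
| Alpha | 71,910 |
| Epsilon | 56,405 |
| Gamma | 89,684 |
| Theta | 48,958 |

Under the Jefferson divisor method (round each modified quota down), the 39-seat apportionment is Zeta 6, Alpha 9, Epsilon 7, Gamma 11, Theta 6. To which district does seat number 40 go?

Gamma

Priority for the next seat is population ÷ (current seats + 1).
Priorities: Zeta 6650.857, Alpha 7191.000, Epsilon 7050.625, Gamma 7473.667, Theta 6994.000.
Highest priority: Gamma.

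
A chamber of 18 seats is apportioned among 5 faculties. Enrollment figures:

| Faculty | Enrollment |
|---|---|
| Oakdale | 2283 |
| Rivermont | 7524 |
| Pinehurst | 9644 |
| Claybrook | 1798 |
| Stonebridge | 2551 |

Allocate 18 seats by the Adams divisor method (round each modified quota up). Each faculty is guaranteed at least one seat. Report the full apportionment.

Oakdale 2; Rivermont 5; Pinehurst 7; Claybrook 2; Stonebridge 2

Standard divisor 23800/18 ≈ 1322.222; standard quotas: Oakdale 1.727, Rivermont 5.690, Pinehurst 7.294, Claybrook 1.360, Stonebridge 1.929.
Rounding up gives 2, 6, 8, 2, 2 = 20 seats, so the divisor must be adjusted.
With modified divisor 1600: modified quotas Oakdale 1.427, Rivermont 4.702, Pinehurst 6.027, Claybrook 1.124, Stonebridge 1.594.
Rounding up: Oakdale 2, Rivermont 5, Pinehurst 7, Claybrook 2, Stonebridge 2 (total 18).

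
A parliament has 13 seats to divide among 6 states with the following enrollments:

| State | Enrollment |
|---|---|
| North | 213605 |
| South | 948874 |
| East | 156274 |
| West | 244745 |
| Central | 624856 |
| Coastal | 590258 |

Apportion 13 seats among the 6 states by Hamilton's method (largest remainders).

Total 2778612; standard divisor 2778612/13 ≈ 213739.385.
Standard quotas: North 0.9994, South 4.4394, East 0.7311, West 1.1451, Central 2.9234, Coastal 2.7616.
Lower quotas: North 0, South 4, East 0, West 1, Central 2, Coastal 2 (sum 9, leaving 4 seats).
Remainders in descending order: North 0.9994, Central 0.9234, Coastal 0.7616, East 0.7311, South 0.4394, West 0.1451.
The surplus seats go to North, Central, Coastal, East.

North=1, South=4, East=1, West=1, Central=3, Coastal=3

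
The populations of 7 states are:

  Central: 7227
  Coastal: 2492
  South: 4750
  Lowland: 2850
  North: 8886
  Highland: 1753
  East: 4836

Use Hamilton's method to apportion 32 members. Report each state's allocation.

Standard divisor: 32794 ÷ 32 ≈ 1024.812.
Standard quotas: Central 7.0520, Coastal 2.4317, South 4.6350, Lowland 2.7810, North 8.6709, Highland 1.7106, East 4.7189.
Lower quotas: Central 7, Coastal 2, South 4, Lowland 2, North 8, Highland 1, East 4 (sum 28, leaving 4 seats).
Remainders in descending order: Lowland 0.7810, East 0.7189, Highland 0.7106, North 0.6709, South 0.6350, Coastal 0.4317, Central 0.0520.
Largest remainders: Lowland, East, Highland, North receive the extra seats.

Central: 7; Coastal: 2; South: 4; Lowland: 3; North: 9; Highland: 2; East: 5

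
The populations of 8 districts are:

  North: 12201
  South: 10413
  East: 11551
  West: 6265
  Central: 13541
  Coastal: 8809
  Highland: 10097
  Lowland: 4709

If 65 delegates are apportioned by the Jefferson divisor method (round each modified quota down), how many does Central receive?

Standard divisor 77586/65 ≈ 1193.631; standard quotas: North 10.222, South 8.724, East 9.677, West 5.249, Central 11.344, Coastal 7.380, Highland 8.459, Lowland 3.945.
Rounding down gives 10, 8, 9, 5, 11, 7, 8, 3 = 61 seats, so the divisor must be adjusted.
With modified divisor 1125: modified quotas North 10.845, South 9.256, East 10.268, West 5.569, Central 12.036, Coastal 7.830, Highland 8.975, Lowland 4.186.
Rounding down: North 10, South 9, East 10, West 5, Central 12, Coastal 7, Highland 8, Lowland 4 (total 65).
Central receives 12.

12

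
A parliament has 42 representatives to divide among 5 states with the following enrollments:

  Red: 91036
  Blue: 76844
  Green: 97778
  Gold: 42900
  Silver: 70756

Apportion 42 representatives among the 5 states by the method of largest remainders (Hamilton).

Red 10; Blue 8; Green 11; Gold 5; Silver 8

Total 379314; standard divisor 379314/42 ≈ 9031.286.
Standard quotas: Red 10.0801, Blue 8.5086, Green 10.8266, Gold 4.7502, Silver 7.8345.
Lower quotas: Red 10, Blue 8, Green 10, Gold 4, Silver 7 (sum 39, leaving 3 seats).
Remainders in descending order: Silver 0.8345, Green 0.8266, Gold 0.7502, Blue 0.5086, Red 0.0801.
Largest remainders: Silver, Green, Gold receive the extra seats.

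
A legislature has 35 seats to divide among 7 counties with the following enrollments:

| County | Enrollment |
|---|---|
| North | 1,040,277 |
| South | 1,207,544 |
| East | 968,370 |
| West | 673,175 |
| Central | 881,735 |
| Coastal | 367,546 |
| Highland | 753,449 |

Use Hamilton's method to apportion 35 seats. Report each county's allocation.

The standard divisor is 5892096/35 ≈ 168345.6.
Standard quotas: North 6.1794, South 7.1730, East 5.7523, West 3.9988, Central 5.2376, Coastal 2.1833, Highland 4.4756.
Lower quotas: North 6, South 7, East 5, West 3, Central 5, Coastal 2, Highland 4 (sum 32, leaving 3 seats).
Remainders in descending order: West 0.9988, East 0.7523, Highland 0.4756, Central 0.2376, Coastal 0.1833, North 0.1794, South 0.1730.
The surplus seats go to West, East, Highland.

North: 6, South: 7, East: 6, West: 4, Central: 5, Coastal: 2, Highland: 5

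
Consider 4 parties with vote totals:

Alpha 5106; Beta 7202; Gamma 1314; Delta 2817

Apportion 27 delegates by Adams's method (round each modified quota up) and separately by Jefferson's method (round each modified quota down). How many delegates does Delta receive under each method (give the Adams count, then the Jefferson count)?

Adams: Alpha 8, Beta 11, Gamma 3, Delta 5.
Jefferson: Alpha 9, Beta 12, Gamma 2, Delta 4.
Delta gets 5 under Adams and 4 under Jefferson.

5 and 4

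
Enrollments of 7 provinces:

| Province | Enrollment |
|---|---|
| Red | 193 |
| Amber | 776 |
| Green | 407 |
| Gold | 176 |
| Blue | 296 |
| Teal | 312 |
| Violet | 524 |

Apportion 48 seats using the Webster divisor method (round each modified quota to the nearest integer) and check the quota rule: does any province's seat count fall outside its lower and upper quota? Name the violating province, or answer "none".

Standard quotas: Red 3.452, Amber 13.878, Green 7.279, Gold 3.148, Blue 5.294, Teal 5.580, Violet 9.371.
Webster allocation: Red 3, Amber 14, Green 7, Gold 3, Blue 5, Teal 6, Violet 10.
Every allocation lies between the lower and upper quota.

none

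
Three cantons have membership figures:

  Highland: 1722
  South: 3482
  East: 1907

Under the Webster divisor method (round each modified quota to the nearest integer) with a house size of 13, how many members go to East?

4

Standard divisor 7111/13 ≈ 547; standard quotas: Highland 3.148, South 6.366, East 3.486.
Rounding to the nearest integer gives 3, 6, 3 = 12 seats, so the divisor must be adjusted.
With modified divisor 540: modified quotas Highland 3.189, South 6.448, East 3.531.
Rounding to the nearest integer: Highland 3, South 6, East 4 (total 13).
East receives 4.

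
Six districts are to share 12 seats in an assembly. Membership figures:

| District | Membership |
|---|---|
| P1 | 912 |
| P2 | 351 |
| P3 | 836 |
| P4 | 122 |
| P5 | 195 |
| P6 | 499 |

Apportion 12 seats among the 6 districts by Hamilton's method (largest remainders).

The standard divisor is 2915/12 ≈ 242.917.
Standard quotas: P1 3.754, P2 1.445, P3 3.442, P4 0.502, P5 0.803, P6 2.054.
Lower quotas: P1 3, P2 1, P3 3, P4 0, P5 0, P6 2 (sum 9, leaving 3 seats).
Remainders in descending order: P5 0.803, P1 0.754, P4 0.502, P2 0.445, P3 0.442, P6 0.054.
The surplus seats go to P5, P1, P4.

P1: 4, P2: 1, P3: 3, P4: 1, P5: 1, P6: 2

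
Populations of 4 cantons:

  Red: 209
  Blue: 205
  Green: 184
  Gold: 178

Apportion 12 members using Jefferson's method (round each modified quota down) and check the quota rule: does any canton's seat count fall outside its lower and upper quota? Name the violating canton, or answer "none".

none

Standard quotas: Red 3.232, Blue 3.170, Green 2.845, Gold 2.753.
Jefferson allocation: Red 3, Blue 3, Green 3, Gold 3.
Every allocation lies between the lower and upper quota.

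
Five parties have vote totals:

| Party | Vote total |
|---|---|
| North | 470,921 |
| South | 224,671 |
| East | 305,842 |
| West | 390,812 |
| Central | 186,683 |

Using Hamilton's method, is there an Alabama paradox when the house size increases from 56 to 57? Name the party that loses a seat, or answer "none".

At 56 seats: North 17, South 8, East 11, West 14, Central 6.
At 57 seats: North 17, South 8, East 11, West 14, Central 7.
No party's allocation decreased.

none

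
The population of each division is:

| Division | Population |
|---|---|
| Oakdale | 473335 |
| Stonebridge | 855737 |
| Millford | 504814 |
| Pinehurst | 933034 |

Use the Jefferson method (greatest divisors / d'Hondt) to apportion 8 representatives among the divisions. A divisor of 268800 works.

With modified divisor 268800: modified quotas Oakdale 1.761, Stonebridge 3.184, Millford 1.878, Pinehurst 3.471.
Rounding down: Oakdale 1, Stonebridge 3, Millford 1, Pinehurst 3 (total 8).

Oakdale: 1; Stonebridge: 3; Millford: 1; Pinehurst: 3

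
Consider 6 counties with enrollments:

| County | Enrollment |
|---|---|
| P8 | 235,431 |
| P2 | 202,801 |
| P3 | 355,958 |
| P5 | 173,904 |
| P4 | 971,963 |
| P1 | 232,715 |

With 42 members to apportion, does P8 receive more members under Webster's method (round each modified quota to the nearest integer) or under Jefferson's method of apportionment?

Webster

Webster: P8 5, P2 4, P3 7, P5 3, P4 19, P1 4.
Jefferson: P8 4, P2 4, P3 7, P5 3, P4 20, P1 4.
P8 gets 5 under Webster and 4 under Jefferson.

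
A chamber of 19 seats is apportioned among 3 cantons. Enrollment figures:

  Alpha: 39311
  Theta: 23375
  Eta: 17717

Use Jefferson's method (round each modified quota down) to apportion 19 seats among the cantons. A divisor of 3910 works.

Alpha 10, Theta 5, Eta 4

With modified divisor 3910: modified quotas Alpha 10.054, Theta 5.978, Eta 4.531.
Rounding down: Alpha 10, Theta 5, Eta 4 (total 19).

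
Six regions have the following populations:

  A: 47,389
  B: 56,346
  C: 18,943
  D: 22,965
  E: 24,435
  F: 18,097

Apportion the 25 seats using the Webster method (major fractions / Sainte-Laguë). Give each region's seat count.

A=6, B=8, C=3, D=3, E=3, F=2

Standard divisor 188175/25 ≈ 7527; standard quotas: A 6.296, B 7.486, C 2.517, D 3.051, E 3.246, F 2.404.
Rounding to the nearest integer gives 6, 7, 3, 3, 3, 2 = 24 seats, so the divisor must be adjusted.
With modified divisor 7400: modified quotas A 6.404, B 7.614, C 2.560, D 3.103, E 3.302, F 2.446.
Rounding to the nearest integer: A 6, B 8, C 3, D 3, E 3, F 2 (total 25).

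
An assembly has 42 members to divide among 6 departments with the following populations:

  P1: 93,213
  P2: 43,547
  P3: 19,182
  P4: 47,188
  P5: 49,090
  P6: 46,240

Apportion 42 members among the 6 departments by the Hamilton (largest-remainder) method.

P1=13, P2=6, P3=3, P4=7, P5=7, P6=6

The standard divisor is 298460/42 ≈ 7106.19.
Standard quotas: P1 13.1172, P2 6.1280, P3 2.6993, P4 6.6404, P5 6.9081, P6 6.5070.
Lower quotas: P1 13, P2 6, P3 2, P4 6, P5 6, P6 6 (sum 39, leaving 3 seats).
Remainders in descending order: P5 0.9081, P3 0.6993, P4 0.6404, P6 0.5070, P2 0.1280, P1 0.1172.
Largest remainders: P5, P3, P4 receive the extra seats.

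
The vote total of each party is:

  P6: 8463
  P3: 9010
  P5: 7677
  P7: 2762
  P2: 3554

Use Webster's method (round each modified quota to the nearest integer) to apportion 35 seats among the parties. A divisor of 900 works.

P6 9; P3 10; P5 9; P7 3; P2 4

With modified divisor 900: modified quotas P6 9.403, P3 10.011, P5 8.530, P7 3.069, P2 3.949.
Rounding to the nearest integer: P6 9, P3 10, P5 9, P7 3, P2 4 (total 35).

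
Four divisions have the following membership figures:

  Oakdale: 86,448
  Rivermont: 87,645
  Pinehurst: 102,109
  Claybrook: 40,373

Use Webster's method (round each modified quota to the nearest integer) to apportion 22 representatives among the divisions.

Standard divisor 316575/22 ≈ 14389.773; standard quotas: Oakdale 6.008, Rivermont 6.091, Pinehurst 7.096, Claybrook 2.806.
Rounding to the nearest integer gives Oakdale 6, Rivermont 6, Pinehurst 7, Claybrook 3 — total 22, matching the house size, so no adjustment is needed.

Oakdale: 6, Rivermont: 6, Pinehurst: 7, Claybrook: 3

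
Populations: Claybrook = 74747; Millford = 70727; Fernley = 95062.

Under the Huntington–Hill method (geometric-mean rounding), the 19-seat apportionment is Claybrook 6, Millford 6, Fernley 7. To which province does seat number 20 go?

Fernley

Priority for the next seat is population ÷ (√(s·(s+1))).
Priorities: Claybrook 11533.712, Millford 10913.413, Fernley 12703.194.
Highest priority: Fernley.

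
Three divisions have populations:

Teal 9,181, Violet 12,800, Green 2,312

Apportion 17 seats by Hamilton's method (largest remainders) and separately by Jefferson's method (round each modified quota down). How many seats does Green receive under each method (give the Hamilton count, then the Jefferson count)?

Hamilton: Teal 6, Violet 9, Green 2.
Jefferson: Teal 7, Violet 9, Green 1.
Green gets 2 under Hamilton and 1 under Jefferson.

2 and 1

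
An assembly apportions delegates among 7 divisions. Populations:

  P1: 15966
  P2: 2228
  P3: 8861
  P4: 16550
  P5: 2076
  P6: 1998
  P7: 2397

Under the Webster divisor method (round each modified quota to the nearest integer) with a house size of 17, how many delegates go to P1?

5

Standard divisor 50076/17 ≈ 2945.647; standard quotas: P1 5.420, P2 0.756, P3 3.008, P4 5.618, P5 0.705, P6 0.678, P7 0.814.
Rounding to the nearest integer gives 5, 1, 3, 6, 1, 1, 1 = 18 seats, so the divisor must be adjusted.
With modified divisor 3300: modified quotas P1 4.838, P2 0.675, P3 2.685, P4 5.015, P5 0.629, P6 0.605, P7 0.726.
Rounding to the nearest integer: P1 5, P2 1, P3 3, P4 5, P5 1, P6 1, P7 1 (total 17).
P1 receives 5.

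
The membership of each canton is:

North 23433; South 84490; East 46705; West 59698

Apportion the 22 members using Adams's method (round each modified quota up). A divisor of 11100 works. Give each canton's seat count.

With modified divisor 11100: modified quotas North 2.111, South 7.612, East 4.208, West 5.378.
Rounding up: North 3, South 8, East 5, West 6 (total 22).

North=3; South=8; East=5; West=6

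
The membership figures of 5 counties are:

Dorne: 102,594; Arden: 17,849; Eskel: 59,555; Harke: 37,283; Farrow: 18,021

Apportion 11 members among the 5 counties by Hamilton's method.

Dorne 5, Arden 1, Eskel 3, Harke 1, Farrow 1

Standard divisor: 235302 ÷ 11 ≈ 21391.091.
Standard quotas: Dorne 4.7961, Arden 0.8344, Eskel 2.7841, Harke 1.7429, Farrow 0.8425.
Lower quotas: Dorne 4, Arden 0, Eskel 2, Harke 1, Farrow 0 (sum 7, leaving 4 seats).
Remainders in descending order: Farrow 0.8425, Arden 0.8344, Dorne 0.7961, Eskel 0.7841, Harke 0.7429.
Largest remainders: Farrow, Arden, Dorne, Eskel receive the extra seats.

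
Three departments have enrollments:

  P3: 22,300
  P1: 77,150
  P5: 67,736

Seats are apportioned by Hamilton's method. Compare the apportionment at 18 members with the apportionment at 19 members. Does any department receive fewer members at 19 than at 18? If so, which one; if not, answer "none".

P3

At 18 seats: P3 3, P1 8, P5 7.
At 19 seats: P3 2, P1 9, P5 8.
P3 drops from 3 to 2.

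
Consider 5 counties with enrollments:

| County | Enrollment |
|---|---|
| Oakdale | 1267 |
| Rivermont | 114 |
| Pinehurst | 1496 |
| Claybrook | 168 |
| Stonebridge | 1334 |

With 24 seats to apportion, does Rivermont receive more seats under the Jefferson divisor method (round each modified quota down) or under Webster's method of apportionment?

Webster

Jefferson: Oakdale 7, Rivermont 0, Pinehurst 8, Claybrook 1, Stonebridge 8.
Webster: Oakdale 7, Rivermont 1, Pinehurst 8, Claybrook 1, Stonebridge 7.
Rivermont gets 0 under Jefferson and 1 under Webster.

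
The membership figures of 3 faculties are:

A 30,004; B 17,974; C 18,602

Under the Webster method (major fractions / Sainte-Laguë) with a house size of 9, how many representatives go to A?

Standard divisor 66580/9 ≈ 7397.778; standard quotas: A 4.056, B 2.430, C 2.515.
Rounding to the nearest integer gives A 4, B 2, C 3 — total 9, matching the house size, so no adjustment is needed.
A receives 4.

4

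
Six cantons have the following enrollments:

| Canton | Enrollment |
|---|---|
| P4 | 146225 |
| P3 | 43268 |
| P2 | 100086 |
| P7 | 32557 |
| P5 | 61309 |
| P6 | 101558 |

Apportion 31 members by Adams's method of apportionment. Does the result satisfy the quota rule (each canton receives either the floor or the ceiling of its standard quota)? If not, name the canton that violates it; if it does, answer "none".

none

Standard quotas: P4 9.346, P3 2.766, P2 6.397, P7 2.081, P5 3.919, P6 6.491.
Adams allocation: P4 9, P3 3, P2 6, P7 2, P5 4, P6 7.
Every allocation lies between the lower and upper quota.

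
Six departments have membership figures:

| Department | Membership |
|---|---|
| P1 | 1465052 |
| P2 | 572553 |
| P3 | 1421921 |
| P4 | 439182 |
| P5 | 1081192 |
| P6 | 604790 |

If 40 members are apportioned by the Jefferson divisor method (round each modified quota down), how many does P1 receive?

Standard divisor 5584690/40 ≈ 139617.25; standard quotas: P1 10.493, P2 4.101, P3 10.184, P4 3.146, P5 7.744, P6 4.332.
Rounding down gives 10, 4, 10, 3, 7, 4 = 38 seats, so the divisor must be adjusted.
With modified divisor 131200: modified quotas P1 11.167, P2 4.364, P3 10.838, P4 3.347, P5 8.241, P6 4.610.
Rounding down: P1 11, P2 4, P3 10, P4 3, P5 8, P6 4 (total 40).
P1 receives 11.

11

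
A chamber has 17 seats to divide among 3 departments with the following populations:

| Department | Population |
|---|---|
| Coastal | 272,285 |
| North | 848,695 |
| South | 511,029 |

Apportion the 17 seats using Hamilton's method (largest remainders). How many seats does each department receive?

Coastal 3; North 9; South 5

Standard divisor: 1632009 ÷ 17 ≈ 96000.529.
Standard quotas: Coastal 2.8363, North 8.8405, South 5.3232.
Lower quotas: Coastal 2, North 8, South 5 (sum 15, leaving 2 seats).
Remainders in descending order: North 0.8405, Coastal 0.8363, South 0.3232.
The surplus seats go to North, Coastal.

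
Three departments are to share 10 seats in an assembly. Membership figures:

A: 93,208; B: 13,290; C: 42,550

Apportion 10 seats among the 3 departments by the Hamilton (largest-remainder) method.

The standard divisor is 149048/10 ≈ 14904.8.
Standard quotas: A 6.2536, B 0.8917, C 2.8548.
Lower quotas: A 6, B 0, C 2 (sum 8, leaving 2 seats).
Remainders in descending order: B 0.8917, C 0.8548, A 0.2536.
The surplus seats go to B, C.

A=6, B=1, C=3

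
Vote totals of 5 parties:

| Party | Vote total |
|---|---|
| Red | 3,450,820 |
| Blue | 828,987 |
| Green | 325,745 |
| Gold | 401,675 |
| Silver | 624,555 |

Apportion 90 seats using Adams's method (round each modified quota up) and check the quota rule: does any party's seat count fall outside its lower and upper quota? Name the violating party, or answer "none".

Red

Standard quotas: Red 55.147, Blue 13.248, Green 5.206, Gold 6.419, Silver 9.981.
Adams allocation: Red 54, Blue 13, Green 6, Gold 7, Silver 10.
Red has quota 55.147 (lower 55, upper 56) but receives 54 — outside the quota interval.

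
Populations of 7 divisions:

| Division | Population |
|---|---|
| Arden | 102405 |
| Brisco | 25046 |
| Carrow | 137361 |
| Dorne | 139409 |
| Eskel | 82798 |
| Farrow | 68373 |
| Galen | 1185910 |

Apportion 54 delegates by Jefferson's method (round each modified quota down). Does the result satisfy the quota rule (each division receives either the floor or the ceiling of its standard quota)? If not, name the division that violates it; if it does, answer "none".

Galen

Standard quotas: Arden 3.176, Brisco 0.777, Carrow 4.260, Dorne 4.323, Eskel 2.568, Farrow 2.120, Galen 36.777.
Jefferson allocation: Arden 3, Brisco 0, Carrow 4, Dorne 4, Eskel 2, Farrow 2, Galen 39.
Galen has quota 36.777 (lower 36, upper 37) but receives 39 — outside the quota interval.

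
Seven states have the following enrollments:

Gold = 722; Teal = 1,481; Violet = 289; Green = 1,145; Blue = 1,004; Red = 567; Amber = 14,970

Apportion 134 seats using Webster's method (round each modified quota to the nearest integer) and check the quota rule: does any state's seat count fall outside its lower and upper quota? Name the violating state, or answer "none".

Standard quotas: Gold 4.795, Teal 9.835, Violet 1.919, Green 7.604, Blue 6.667, Red 3.765, Amber 99.414.
Webster allocation: Gold 5, Teal 10, Violet 2, Green 8, Blue 7, Red 4, Amber 98.
Amber has quota 99.414 (lower 99, upper 100) but receives 98 — outside the quota interval.

Amber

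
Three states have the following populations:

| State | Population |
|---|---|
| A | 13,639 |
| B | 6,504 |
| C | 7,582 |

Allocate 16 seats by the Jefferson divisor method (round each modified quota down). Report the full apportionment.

Standard divisor 27725/16 ≈ 1732.812; standard quotas: A 7.871, B 3.753, C 4.376.
Rounding down gives 7, 3, 4 = 14 seats, so the divisor must be adjusted.
With modified divisor 1600: modified quotas A 8.524, B 4.065, C 4.739.
Rounding down: A 8, B 4, C 4 (total 16).

A 8; B 4; C 4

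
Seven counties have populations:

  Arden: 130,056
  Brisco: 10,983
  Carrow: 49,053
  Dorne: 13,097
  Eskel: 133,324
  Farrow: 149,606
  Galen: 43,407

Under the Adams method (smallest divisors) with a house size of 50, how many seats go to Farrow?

14

Standard divisor 529526/50 ≈ 10590.52; standard quotas: Arden 12.280, Brisco 1.037, Carrow 4.632, Dorne 1.237, Eskel 12.589, Farrow 14.126, Galen 4.099.
Rounding up gives 13, 2, 5, 2, 13, 15, 5 = 55 seats, so the divisor must be adjusted.
With modified divisor 11300: modified quotas Arden 11.509, Brisco 0.972, Carrow 4.341, Dorne 1.159, Eskel 11.799, Farrow 13.239, Galen 3.841.
Rounding up: Arden 12, Brisco 1, Carrow 5, Dorne 2, Eskel 12, Farrow 14, Galen 4 (total 50).
Farrow receives 14.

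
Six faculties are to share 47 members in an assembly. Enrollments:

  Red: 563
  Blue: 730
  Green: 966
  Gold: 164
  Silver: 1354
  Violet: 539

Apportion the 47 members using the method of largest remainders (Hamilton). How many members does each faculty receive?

Red 6, Blue 8, Green 10, Gold 2, Silver 15, Violet 6

The standard divisor is 4316/47 ≈ 91.83.
Standard quotas: Red 6.131, Blue 7.949, Green 10.519, Gold 1.786, Silver 14.745, Violet 5.870.
Lower quotas: Red 6, Blue 7, Green 10, Gold 1, Silver 14, Violet 5 (sum 43, leaving 4 seats).
Remainders in descending order: Blue 0.949, Violet 0.870, Gold 0.786, Silver 0.745, Green 0.519, Red 0.131.
Largest remainders: Blue, Violet, Gold, Silver receive the extra seats.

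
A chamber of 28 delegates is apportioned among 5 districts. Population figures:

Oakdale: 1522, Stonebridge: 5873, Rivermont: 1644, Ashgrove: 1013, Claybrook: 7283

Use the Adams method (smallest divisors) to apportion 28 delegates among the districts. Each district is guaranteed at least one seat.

Standard divisor 17335/28 ≈ 619.107; standard quotas: Oakdale 2.458, Stonebridge 9.486, Rivermont 2.655, Ashgrove 1.636, Claybrook 11.764.
Rounding up gives 3, 10, 3, 2, 12 = 30 seats, so the divisor must be adjusted.
With modified divisor 700: modified quotas Oakdale 2.174, Stonebridge 8.390, Rivermont 2.349, Ashgrove 1.447, Claybrook 10.404.
Rounding up: Oakdale 3, Stonebridge 9, Rivermont 3, Ashgrove 2, Claybrook 11 (total 28).

Oakdale=3, Stonebridge=9, Rivermont=3, Ashgrove=2, Claybrook=11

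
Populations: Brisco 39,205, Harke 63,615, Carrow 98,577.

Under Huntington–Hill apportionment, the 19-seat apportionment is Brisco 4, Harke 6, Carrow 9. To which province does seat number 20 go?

Carrow

Priority for the next seat is population ÷ (√(s·(s+1))).
Priorities: Brisco 8766.505, Harke 9816.008, Carrow 10390.928.
Highest priority: Carrow.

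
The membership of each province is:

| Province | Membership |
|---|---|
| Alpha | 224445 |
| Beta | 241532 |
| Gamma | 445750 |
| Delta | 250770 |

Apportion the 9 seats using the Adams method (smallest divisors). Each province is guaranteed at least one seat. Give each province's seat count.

Alpha 2, Beta 2, Gamma 3, Delta 2

Standard divisor 1162497/9 ≈ 129166.333; standard quotas: Alpha 1.738, Beta 1.870, Gamma 3.451, Delta 1.941.
Rounding up gives 2, 2, 4, 2 = 10 seats, so the divisor must be adjusted.
With modified divisor 185700: modified quotas Alpha 1.209, Beta 1.301, Gamma 2.400, Delta 1.350.
Rounding up: Alpha 2, Beta 2, Gamma 3, Delta 2 (total 9).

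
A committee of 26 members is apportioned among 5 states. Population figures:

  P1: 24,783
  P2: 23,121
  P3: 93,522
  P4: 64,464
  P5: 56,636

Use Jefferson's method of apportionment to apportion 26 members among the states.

Standard divisor 262526/26 ≈ 10097.154; standard quotas: P1 2.454, P2 2.290, P3 9.262, P4 6.384, P5 5.609.
Rounding down gives 2, 2, 9, 6, 5 = 24 seats, so the divisor must be adjusted.
With modified divisor 9300: modified quotas P1 2.665, P2 2.486, P3 10.056, P4 6.932, P5 6.090.
Rounding down: P1 2, P2 2, P3 10, P4 6, P5 6 (total 26).

P1=2, P2=2, P3=10, P4=6, P5=6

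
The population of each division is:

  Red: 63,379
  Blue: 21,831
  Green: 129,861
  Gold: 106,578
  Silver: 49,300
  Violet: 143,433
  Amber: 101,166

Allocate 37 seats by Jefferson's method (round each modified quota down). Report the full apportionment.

Red 4; Blue 1; Green 8; Gold 6; Silver 3; Violet 9; Amber 6

Standard divisor 615548/37 ≈ 16636.432; standard quotas: Red 3.810, Blue 1.312, Green 7.806, Gold 6.406, Silver 2.963, Violet 8.622, Amber 6.081.
Rounding down gives 3, 1, 7, 6, 2, 8, 6 = 33 seats, so the divisor must be adjusted.
With modified divisor 15500: modified quotas Red 4.089, Blue 1.408, Green 8.378, Gold 6.876, Silver 3.181, Violet 9.254, Amber 6.527.
Rounding down: Red 4, Blue 1, Green 8, Gold 6, Silver 3, Violet 9, Amber 6 (total 37).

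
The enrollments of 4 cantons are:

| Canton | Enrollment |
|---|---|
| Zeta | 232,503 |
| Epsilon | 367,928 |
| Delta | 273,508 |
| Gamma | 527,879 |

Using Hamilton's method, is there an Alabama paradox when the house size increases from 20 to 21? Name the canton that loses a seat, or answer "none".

none

At 20 seats: Zeta 3, Epsilon 5, Delta 4, Gamma 8.
At 21 seats: Zeta 3, Epsilon 6, Delta 4, Gamma 8.
No canton's allocation decreased.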